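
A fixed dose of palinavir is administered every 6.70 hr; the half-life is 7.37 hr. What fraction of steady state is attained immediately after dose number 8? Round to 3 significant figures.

0.994

k = ln 2 / 7.37 = 0.09405 hr⁻¹
f_n = 1 − e^(−nkτ) = 1 − e^(−8 × 0.09405 × 6.70) = 1 − e^(−5.041) = 1 − 0.006467 ≈ 0.994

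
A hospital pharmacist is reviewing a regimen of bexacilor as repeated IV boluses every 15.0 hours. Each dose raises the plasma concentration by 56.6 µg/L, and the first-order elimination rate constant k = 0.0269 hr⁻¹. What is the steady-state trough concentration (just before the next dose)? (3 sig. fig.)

114 µg/L

Fraction remaining after one interval: e^(−kτ) = e^(−0.02690 × 15.0) = 0.6680
R = 1 / (1 − 0.6680) = 3.012
Css,max = 56.6 × 3.012 = 170.5 µg/L
Css,min = Css,max × e^(−kτ) = 170.5 × 0.6680 ≈ 114 µg/L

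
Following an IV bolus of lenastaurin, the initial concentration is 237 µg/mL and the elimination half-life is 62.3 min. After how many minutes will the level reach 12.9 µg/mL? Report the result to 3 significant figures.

262 minutes

k = ln 2 / 62.3 = 0.01113 min⁻¹
C(t) = C₀ e^(−kt)  ⇒  t = ln(C₀/C) / k
t = ln(237/12.9) / 0.01113 = 2.911 / 0.01113 ≈ 262 minutes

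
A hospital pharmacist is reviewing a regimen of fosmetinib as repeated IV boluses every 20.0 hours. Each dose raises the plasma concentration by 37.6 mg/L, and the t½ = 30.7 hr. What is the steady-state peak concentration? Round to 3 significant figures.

103 mg/L

k = ln 2 / 30.7 = 0.02258 hr⁻¹
Fraction remaining after one interval: e^(−kτ) = e^(−0.02258 × 20.0) = 0.6366
R = 1 / (1 − 0.6366) = 2.752
Css,max = 37.6 × 2.752 ≈ 103 mg/L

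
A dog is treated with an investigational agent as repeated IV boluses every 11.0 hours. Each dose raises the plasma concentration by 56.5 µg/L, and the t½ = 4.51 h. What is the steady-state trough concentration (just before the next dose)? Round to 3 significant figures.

12.8 µg/L

k = ln 2 / 4.51 = 0.1537 h⁻¹
Fraction remaining after one interval: e^(−kτ) = e^(−0.1537 × 11.0) = 0.1844
R = 1 / (1 − 0.1844) = 1.226
Css,max = 56.5 × 1.226 = 69.27 µg/L
Css,min = Css,max × e^(−kτ) = 69.27 × 0.1844 ≈ 12.8 µg/L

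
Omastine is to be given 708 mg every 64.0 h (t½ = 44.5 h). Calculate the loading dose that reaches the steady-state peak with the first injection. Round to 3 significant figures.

k = ln 2 / 44.5 = 0.01558 h⁻¹
Accumulation ratio R = 1 / (1 − e^(−kτ)) = 1 / (1 − e^(−0.01558×64.0)) = 1 / (1 − 0.3690) = 1.585
Loading dose = maintenance dose × R = 708 × 1.585 ≈ 1120 mg

1120 mg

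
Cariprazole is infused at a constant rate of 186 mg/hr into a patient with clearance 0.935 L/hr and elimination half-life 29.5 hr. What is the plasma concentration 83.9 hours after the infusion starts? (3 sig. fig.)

Css = rate / CL = 186 / 0.935 = 198.9 µg/mL
k = ln 2 / 29.5 = 0.02350 hr⁻¹
C(t) = Css (1 − e^(−kt)) = 198.9 × (1 − e^(−1.971)) = 198.9 × 0.8607 ≈ 171 µg/mL

171 µg/mL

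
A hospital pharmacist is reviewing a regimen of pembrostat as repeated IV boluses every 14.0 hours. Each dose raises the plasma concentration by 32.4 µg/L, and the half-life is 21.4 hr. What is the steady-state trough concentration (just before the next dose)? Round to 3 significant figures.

56.5 µg/L

k = ln 2 / 21.4 = 0.03239 hr⁻¹
Fraction remaining after one interval: e^(−kτ) = e^(−0.03239 × 14.0) = 0.6354
R = 1 / (1 − 0.6354) = 2.743
Css,max = 32.4 × 2.743 = 88.87 µg/L
Css,min = Css,max × e^(−kτ) = 88.87 × 0.6354 ≈ 56.5 µg/L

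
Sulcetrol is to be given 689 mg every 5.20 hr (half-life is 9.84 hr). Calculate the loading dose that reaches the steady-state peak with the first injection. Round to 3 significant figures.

2250 mg

k = ln 2 / 9.84 = 0.07044 hr⁻¹
Accumulation ratio R = 1 / (1 − e^(−kτ)) = 1 / (1 − e^(−0.07044×5.20)) = 1 / (1 − 0.6933) = 3.260
Loading dose = maintenance dose × R = 689 × 3.260 ≈ 2250 mg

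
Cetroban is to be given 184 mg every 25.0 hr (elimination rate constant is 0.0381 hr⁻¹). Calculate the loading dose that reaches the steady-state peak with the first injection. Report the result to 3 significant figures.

Accumulation ratio R = 1 / (1 − e^(−kτ)) = 1 / (1 − e^(−0.03810×25.0)) = 1 / (1 − 0.3858) = 1.628
Loading dose = maintenance dose × R = 184 × 1.628 ≈ 300 mg

300 mg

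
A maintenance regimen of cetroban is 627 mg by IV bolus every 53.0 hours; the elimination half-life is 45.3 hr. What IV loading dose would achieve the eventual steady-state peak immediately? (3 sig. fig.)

k = ln 2 / 45.3 = 0.01530 hr⁻¹
Accumulation ratio R = 1 / (1 − e^(−kτ)) = 1 / (1 − e^(−0.01530×53.0)) = 1 / (1 − 0.4444) = 1.800
Loading dose = maintenance dose × R = 627 × 1.800 ≈ 1130 mg

1130 mg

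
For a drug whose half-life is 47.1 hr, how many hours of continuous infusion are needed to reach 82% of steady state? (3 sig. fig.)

k = ln 2 / 47.1 = 0.01472 hr⁻¹
f = 1 − e^(−kt)  ⇒  t = −ln(1 − f) / k
t = −ln(1 − 0.82) / 0.01472 = 1.715 / 0.01472 ≈ 117 hours

117 hours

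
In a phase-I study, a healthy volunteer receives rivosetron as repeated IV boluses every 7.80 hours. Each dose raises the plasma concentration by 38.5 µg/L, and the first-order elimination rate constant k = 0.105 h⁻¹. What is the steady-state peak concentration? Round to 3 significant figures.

Fraction remaining after one interval: e^(−kτ) = e^(−0.1050 × 7.80) = 0.4409
R = 1 / (1 − 0.4409) = 1.789
Css,max = 38.5 × 1.789 ≈ 68.9 µg/L

68.9 µg/L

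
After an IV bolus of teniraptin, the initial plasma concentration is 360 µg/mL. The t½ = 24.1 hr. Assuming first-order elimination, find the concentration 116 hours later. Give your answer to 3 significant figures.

k = ln 2 / 24.1 = 0.02876 hr⁻¹
C(t) = C₀ e^(−kt) = 360 × e^(−0.02876 × 116) = 360 × e^(−3.336) = 360 × 0.03557 ≈ 12.8 µg/mL

12.8 µg/mL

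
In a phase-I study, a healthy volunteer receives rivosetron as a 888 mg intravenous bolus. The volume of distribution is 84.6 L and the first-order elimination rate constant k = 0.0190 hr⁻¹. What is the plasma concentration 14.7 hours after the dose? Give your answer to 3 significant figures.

C₀ = dose / V = 888 / 84.6 = 10.50 µg/mL
C(t) = C₀ e^(−kt) = 10.50 × e^(−0.01900 × 14.7) = 10.50 × e^(−0.2793) = 10.50 × 0.7563 ≈ 7.94 µg/mL

7.94 µg/mL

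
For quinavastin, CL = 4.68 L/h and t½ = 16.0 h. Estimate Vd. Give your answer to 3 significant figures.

108 L

k = ln 2 / t½ = ln 2 / 16.0 = 0.04332 h⁻¹
V = CL / k = 4.68 / 0.04332 ≈ 108 L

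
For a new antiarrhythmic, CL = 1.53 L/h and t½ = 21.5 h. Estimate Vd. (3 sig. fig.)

47.5 L

k = ln 2 / t½ = ln 2 / 21.5 = 0.03224 h⁻¹
V = CL / k = 1.53 / 0.03224 ≈ 47.5 L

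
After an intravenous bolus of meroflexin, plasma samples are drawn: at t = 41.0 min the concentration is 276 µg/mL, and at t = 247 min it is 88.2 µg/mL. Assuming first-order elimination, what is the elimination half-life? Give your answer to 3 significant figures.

k = ln(C₁/C₂) / (t₂ − t₁) = ln(276/88.2) / (247 − 41.0)
  = 1.141 / 206.0 = 0.005538 min⁻¹
t½ = ln 2 / k = ln 2 / 0.005538 ≈ 125 minutes

125 minutes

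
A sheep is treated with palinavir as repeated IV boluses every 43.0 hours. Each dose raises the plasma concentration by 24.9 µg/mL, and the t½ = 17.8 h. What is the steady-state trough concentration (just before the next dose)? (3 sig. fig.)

k = ln 2 / 17.8 = 0.03894 h⁻¹
Fraction remaining after one interval: e^(−kτ) = e^(−0.03894 × 43.0) = 0.1874
R = 1 / (1 − 0.1874) = 1.231
Css,max = 24.9 × 1.231 = 30.64 µg/mL
Css,min = Css,max × e^(−kτ) = 30.64 × 0.1874 ≈ 5.74 µg/mL

5.74 µg/mL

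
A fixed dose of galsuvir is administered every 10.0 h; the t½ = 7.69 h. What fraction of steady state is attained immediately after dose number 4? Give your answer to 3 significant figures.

0.973

k = ln 2 / 7.69 = 0.09014 h⁻¹
f_n = 1 − e^(−nkτ) = 1 − e^(−4 × 0.09014 × 10.0) = 1 − e^(−3.605) = 1 − 0.02718 ≈ 0.973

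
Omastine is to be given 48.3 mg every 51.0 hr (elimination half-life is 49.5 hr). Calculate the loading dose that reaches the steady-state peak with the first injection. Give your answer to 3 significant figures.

94.6 mg

k = ln 2 / 49.5 = 0.01400 hr⁻¹
Accumulation ratio R = 1 / (1 − e^(−kτ)) = 1 / (1 − e^(−0.01400×51.0)) = 1 / (1 − 0.4896) = 1.959
Loading dose = maintenance dose × R = 48.3 × 1.959 ≈ 94.6 mg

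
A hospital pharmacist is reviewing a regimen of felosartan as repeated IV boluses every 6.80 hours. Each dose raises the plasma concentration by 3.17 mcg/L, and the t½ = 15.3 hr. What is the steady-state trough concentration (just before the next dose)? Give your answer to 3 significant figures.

k = ln 2 / 15.3 = 0.04530 hr⁻¹
Fraction remaining after one interval: e^(−kτ) = e^(−0.04530 × 6.80) = 0.7349
R = 1 / (1 − 0.7349) = 3.772
Css,max = 3.17 × 3.772 = 11.96 mcg/L
Css,min = Css,max × e^(−kτ) = 11.96 × 0.7349 ≈ 8.79 mcg/L

8.79 mcg/L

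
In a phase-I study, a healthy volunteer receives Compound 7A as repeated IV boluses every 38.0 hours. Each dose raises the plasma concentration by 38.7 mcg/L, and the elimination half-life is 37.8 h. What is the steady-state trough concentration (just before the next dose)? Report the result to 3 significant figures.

38.4 mcg/L

k = ln 2 / 37.8 = 0.01834 h⁻¹
Fraction remaining after one interval: e^(−kτ) = e^(−0.01834 × 38.0) = 0.4982
R = 1 / (1 − 0.4982) = 1.993
Css,max = 38.7 × 1.993 = 77.12 mcg/L
Css,min = Css,max × e^(−kτ) = 77.12 × 0.4982 ≈ 38.4 mcg/L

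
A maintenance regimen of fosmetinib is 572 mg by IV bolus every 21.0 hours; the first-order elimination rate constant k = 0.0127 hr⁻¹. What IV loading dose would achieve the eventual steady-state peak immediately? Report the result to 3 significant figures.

2440 mg

Accumulation ratio R = 1 / (1 − e^(−kτ)) = 1 / (1 − e^(−0.01270×21.0)) = 1 / (1 − 0.7659) = 4.272
Loading dose = maintenance dose × R = 572 × 4.272 ≈ 2440 mg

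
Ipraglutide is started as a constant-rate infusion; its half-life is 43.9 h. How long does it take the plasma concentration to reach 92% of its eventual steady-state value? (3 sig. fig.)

160 hours

k = ln 2 / 43.9 = 0.01579 h⁻¹
f = 1 − e^(−kt)  ⇒  t = −ln(1 − f) / k
t = −ln(1 − 0.92) / 0.01579 = 2.526 / 0.01579 ≈ 160 hours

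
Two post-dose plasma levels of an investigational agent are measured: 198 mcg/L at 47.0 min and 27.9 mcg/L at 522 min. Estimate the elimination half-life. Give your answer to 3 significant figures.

k = ln(C₁/C₂) / (t₂ − t₁) = ln(198/27.9) / (522 − 47.0)
  = 1.960 / 475.0 = 0.004126 min⁻¹
t½ = ln 2 / k = ln 2 / 0.004126 ≈ 168 minutes

168 minutes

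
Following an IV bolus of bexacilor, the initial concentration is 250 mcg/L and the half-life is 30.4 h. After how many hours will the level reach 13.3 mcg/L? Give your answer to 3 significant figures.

k = ln 2 / 30.4 = 0.02280 h⁻¹
C(t) = C₀ e^(−kt)  ⇒  t = ln(C₀/C) / k
t = ln(250/13.3) / 0.02280 = 2.934 / 0.02280 ≈ 129 hours

129 hours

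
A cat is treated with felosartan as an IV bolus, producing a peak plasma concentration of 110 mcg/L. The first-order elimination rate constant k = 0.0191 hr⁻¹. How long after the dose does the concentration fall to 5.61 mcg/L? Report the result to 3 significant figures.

156 hours

C(t) = C₀ e^(−kt)  ⇒  t = ln(C₀/C) / k
t = ln(110/5.61) / 0.01910 = 2.976 / 0.01910 ≈ 156 hours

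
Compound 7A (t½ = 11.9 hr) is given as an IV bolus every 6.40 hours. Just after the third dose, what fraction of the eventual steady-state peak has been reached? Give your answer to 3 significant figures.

k = ln 2 / 11.9 = 0.05825 hr⁻¹
f_n = 1 − e^(−nkτ) = 1 − e^(−3 × 0.05825 × 6.40) = 1 − e^(−1.118) = 1 − 0.3268 ≈ 0.673

0.673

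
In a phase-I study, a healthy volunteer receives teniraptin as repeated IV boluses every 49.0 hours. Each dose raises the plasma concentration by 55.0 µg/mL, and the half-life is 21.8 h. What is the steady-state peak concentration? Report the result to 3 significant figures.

k = ln 2 / 21.8 = 0.03180 h⁻¹
Fraction remaining after one interval: e^(−kτ) = e^(−0.03180 × 49.0) = 0.2106
R = 1 / (1 − 0.2106) = 1.267
Css,max = 55.0 × 1.267 ≈ 69.7 µg/mL

69.7 µg/mL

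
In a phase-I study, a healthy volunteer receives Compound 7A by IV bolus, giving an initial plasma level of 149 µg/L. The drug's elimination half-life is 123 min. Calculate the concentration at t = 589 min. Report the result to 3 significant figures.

k = ln 2 / 123 = 0.005635 min⁻¹
589 min is 4.789 half-lives, so C = 149 × (1/2)^4.789 = 149 × 0.03618 ≈ 5.39 µg/L

5.39 µg/L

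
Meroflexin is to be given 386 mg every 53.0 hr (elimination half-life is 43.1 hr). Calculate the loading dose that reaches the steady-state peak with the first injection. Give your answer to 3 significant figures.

673 mg

k = ln 2 / 43.1 = 0.01608 hr⁻¹
Accumulation ratio R = 1 / (1 − e^(−kτ)) = 1 / (1 − e^(−0.01608×53.0)) = 1 / (1 − 0.4264) = 1.743
Loading dose = maintenance dose × R = 386 × 1.743 ≈ 673 mg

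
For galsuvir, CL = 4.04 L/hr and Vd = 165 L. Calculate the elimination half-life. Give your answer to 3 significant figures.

k = CL / V = 4.04 / 165 = 0.02448 hr⁻¹
t½ = ln 2 / k = ln 2 / 0.02448 ≈ 28.3 hours

28.3 hours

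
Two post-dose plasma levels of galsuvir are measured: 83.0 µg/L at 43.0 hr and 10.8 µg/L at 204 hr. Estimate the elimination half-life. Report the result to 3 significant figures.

54.7 hours

k = ln(C₁/C₂) / (t₂ − t₁) = ln(83.0/10.8) / (204 − 43.0)
  = 2.039 / 161.0 = 0.01267 hr⁻¹
t½ = ln 2 / k = ln 2 / 0.01267 ≈ 54.7 hours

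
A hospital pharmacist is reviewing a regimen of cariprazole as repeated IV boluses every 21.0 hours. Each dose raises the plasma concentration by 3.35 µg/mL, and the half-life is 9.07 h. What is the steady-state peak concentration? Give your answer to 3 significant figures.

4.19 µg/mL

k = ln 2 / 9.07 = 0.07642 h⁻¹
Fraction remaining after one interval: e^(−kτ) = e^(−0.07642 × 21.0) = 0.2009
R = 1 / (1 − 0.2009) = 1.251
Css,max = 3.35 × 1.251 ≈ 4.19 µg/mL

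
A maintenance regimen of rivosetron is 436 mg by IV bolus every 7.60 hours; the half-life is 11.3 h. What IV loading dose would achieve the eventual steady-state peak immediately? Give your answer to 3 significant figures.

k = ln 2 / 11.3 = 0.06134 h⁻¹
Accumulation ratio R = 1 / (1 − e^(−kτ)) = 1 / (1 − e^(−0.06134×7.60)) = 1 / (1 − 0.6274) = 2.684
Loading dose = maintenance dose × R = 436 × 2.684 ≈ 1170 mg

1170 mg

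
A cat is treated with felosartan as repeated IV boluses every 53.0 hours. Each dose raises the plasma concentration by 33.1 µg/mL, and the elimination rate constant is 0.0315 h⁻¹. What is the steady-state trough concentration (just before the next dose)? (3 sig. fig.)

7.68 µg/mL

Fraction remaining after one interval: e^(−kτ) = e^(−0.03150 × 53.0) = 0.1883
R = 1 / (1 − 0.1883) = 1.232
Css,max = 33.1 × 1.232 = 40.78 µg/mL
Css,min = Css,max × e^(−kτ) = 40.78 × 0.1883 ≈ 7.68 µg/mL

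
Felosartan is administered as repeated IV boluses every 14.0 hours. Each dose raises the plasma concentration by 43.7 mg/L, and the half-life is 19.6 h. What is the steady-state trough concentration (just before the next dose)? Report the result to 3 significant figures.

k = ln 2 / 19.6 = 0.03536 h⁻¹
Fraction remaining after one interval: e^(−kτ) = e^(−0.03536 × 14.0) = 0.6095
R = 1 / (1 − 0.6095) = 2.561
Css,max = 43.7 × 2.561 = 111.9 mg/L
Css,min = Css,max × e^(−kτ) = 111.9 × 0.6095 ≈ 68.2 mg/L

68.2 mg/L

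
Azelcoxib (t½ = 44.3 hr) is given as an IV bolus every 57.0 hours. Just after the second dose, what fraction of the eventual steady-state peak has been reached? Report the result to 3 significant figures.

k = ln 2 / 44.3 = 0.01565 hr⁻¹
f_n = 1 − e^(−nkτ) = 1 − e^(−2 × 0.01565 × 57.0) = 1 − e^(−1.784) = 1 − 0.1680 ≈ 0.832

0.832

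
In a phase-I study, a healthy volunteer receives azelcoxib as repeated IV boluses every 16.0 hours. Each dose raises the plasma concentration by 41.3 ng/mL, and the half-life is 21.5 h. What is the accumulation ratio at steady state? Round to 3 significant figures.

2.48

k = ln 2 / 21.5 = 0.03224 h⁻¹
Fraction remaining after one interval: e^(−kτ) = e^(−0.03224 × 16.0) = 0.5970
R = 1 / (1 − 0.5970) = 1 / 0.4030 ≈ 2.48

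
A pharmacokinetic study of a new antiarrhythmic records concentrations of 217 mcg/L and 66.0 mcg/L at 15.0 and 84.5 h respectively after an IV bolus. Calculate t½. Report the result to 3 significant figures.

40.5 hours

k = ln(C₁/C₂) / (t₂ − t₁) = ln(217/66.0) / (84.5 − 15.0)
  = 1.190 / 69.50 = 0.01713 h⁻¹
t½ = ln 2 / k = ln 2 / 0.01713 ≈ 40.5 hours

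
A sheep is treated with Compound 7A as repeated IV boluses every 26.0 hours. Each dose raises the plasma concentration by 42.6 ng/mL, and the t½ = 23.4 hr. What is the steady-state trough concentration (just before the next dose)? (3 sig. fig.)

36.7 ng/mL

k = ln 2 / 23.4 = 0.02962 hr⁻¹
Fraction remaining after one interval: e^(−kτ) = e^(−0.02962 × 26.0) = 0.4629
R = 1 / (1 − 0.4629) = 1.862
Css,max = 42.6 × 1.862 = 79.32 ng/mL
Css,min = Css,max × e^(−kτ) = 79.32 × 0.4629 ≈ 36.7 ng/mL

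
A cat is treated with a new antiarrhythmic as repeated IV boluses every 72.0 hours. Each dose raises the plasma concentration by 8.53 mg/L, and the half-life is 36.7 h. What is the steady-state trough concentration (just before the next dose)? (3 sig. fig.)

2.95 mg/L

k = ln 2 / 36.7 = 0.01889 h⁻¹
Fraction remaining after one interval: e^(−kτ) = e^(−0.01889 × 72.0) = 0.2567
R = 1 / (1 − 0.2567) = 1.345
Css,max = 8.53 × 1.345 = 11.48 mg/L
Css,min = Css,max × e^(−kτ) = 11.48 × 0.2567 ≈ 2.95 mg/L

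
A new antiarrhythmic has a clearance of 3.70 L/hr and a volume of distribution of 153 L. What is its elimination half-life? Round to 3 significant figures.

28.7 hours

k = CL / V = 3.70 / 153 = 0.02418 hr⁻¹
t½ = ln 2 / k = ln 2 / 0.02418 ≈ 28.7 hours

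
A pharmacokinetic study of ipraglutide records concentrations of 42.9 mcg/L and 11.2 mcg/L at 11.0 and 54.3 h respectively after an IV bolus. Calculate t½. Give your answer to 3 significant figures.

k = ln(C₁/C₂) / (t₂ − t₁) = ln(42.9/11.2) / (54.3 − 11.0)
  = 1.343 / 43.30 = 0.03102 h⁻¹
t½ = ln 2 / k = ln 2 / 0.03102 ≈ 22.3 hours

22.3 hours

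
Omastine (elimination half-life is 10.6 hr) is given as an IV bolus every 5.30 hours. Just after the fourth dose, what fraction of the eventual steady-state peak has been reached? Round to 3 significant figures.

k = ln 2 / 10.6 = 0.06539 hr⁻¹
f_n = 1 − e^(−nkτ) = 1 − e^(−4 × 0.06539 × 5.30) = 1 − e^(−1.386) = 1 − 0.2500 ≈ 0.750

0.750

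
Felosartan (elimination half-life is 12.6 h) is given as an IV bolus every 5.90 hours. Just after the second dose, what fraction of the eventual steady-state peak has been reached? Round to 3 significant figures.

k = ln 2 / 12.6 = 0.05501 h⁻¹
f_n = 1 − e^(−nkτ) = 1 − e^(−2 × 0.05501 × 5.90) = 1 − e^(−0.6491) = 1 − 0.5225 ≈ 0.478

0.478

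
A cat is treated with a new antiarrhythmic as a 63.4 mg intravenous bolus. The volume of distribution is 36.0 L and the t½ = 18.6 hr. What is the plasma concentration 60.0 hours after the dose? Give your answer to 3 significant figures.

C₀ = dose / V = 63.4 / 36.0 = 1.761 µg/mL
k = ln 2 / 18.6 = 0.03727 hr⁻¹
C(t) = C₀ e^(−kt) = 1.761 × e^(−0.03727 × 60.0) = 1.761 × e^(−2.236) = 1.761 × 0.1069 ≈ 0.188 µg/mL

0.188 µg/mL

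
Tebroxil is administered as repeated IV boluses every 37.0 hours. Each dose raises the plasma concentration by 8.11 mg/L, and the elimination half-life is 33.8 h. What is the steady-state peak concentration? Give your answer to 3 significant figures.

k = ln 2 / 33.8 = 0.02051 h⁻¹
Fraction remaining after one interval: e^(−kτ) = e^(−0.02051 × 37.0) = 0.4682
R = 1 / (1 − 0.4682) = 1.881
Css,max = 8.11 × 1.881 ≈ 15.3 mg/L

15.3 mg/L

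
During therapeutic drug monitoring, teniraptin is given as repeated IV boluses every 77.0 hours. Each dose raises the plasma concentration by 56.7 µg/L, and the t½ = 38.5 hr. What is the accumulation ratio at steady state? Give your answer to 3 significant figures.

k = ln 2 / 38.5 = 0.01800 hr⁻¹
Fraction remaining after one interval: e^(−kτ) = e^(−0.01800 × 77.0) = 0.2500
R = 1 / (1 − 0.2500) = 1 / 0.7500 ≈ 1.33

1.33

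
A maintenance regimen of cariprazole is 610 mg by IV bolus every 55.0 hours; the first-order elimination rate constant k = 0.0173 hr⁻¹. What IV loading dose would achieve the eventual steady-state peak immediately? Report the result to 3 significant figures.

Accumulation ratio R = 1 / (1 − e^(−kτ)) = 1 / (1 − e^(−0.01730×55.0)) = 1 / (1 − 0.3862) = 1.629
Loading dose = maintenance dose × R = 610 × 1.629 ≈ 994 mg

994 mg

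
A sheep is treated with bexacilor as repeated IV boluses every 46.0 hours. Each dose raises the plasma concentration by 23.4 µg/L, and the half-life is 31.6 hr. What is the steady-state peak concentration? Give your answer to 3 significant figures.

k = ln 2 / 31.6 = 0.02194 hr⁻¹
Fraction remaining after one interval: e^(−kτ) = e^(−0.02194 × 46.0) = 0.3646
R = 1 / (1 − 0.3646) = 1.574
Css,max = 23.4 × 1.574 ≈ 36.8 µg/L

36.8 µg/L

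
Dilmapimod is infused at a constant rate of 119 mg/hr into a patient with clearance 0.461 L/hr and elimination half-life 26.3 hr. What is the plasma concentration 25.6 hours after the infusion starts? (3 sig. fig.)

Css = rate / CL = 119 / 0.461 = 258.1 µg/mL
k = ln 2 / 26.3 = 0.02636 hr⁻¹
C(t) = Css (1 − e^(−kt)) = 258.1 × (1 − e^(−0.6747)) = 258.1 × 0.4907 ≈ 127 µg/mL

127 µg/mL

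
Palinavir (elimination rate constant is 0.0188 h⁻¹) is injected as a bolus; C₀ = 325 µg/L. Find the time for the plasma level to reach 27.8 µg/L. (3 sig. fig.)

C(t) = C₀ e^(−kt)  ⇒  t = ln(C₀/C) / k
t = ln(325/27.8) / 0.01880 = 2.459 / 0.01880 ≈ 131 hours

131 hours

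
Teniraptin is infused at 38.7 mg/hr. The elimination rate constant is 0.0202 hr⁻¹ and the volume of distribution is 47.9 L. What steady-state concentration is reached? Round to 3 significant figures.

40.0 µg/mL

CL = k · V = 0.0202 × 47.9 = 0.9676 L/hr
Css = rate / CL = 38.7 / 0.9676 ≈ 40.0 µg/mL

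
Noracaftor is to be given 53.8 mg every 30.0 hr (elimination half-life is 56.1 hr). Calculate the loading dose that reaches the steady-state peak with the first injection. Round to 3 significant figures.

k = ln 2 / 56.1 = 0.01236 hr⁻¹
Accumulation ratio R = 1 / (1 − e^(−kτ)) = 1 / (1 − e^(−0.01236×30.0)) = 1 / (1 − 0.6903) = 3.229
Loading dose = maintenance dose × R = 53.8 × 3.229 ≈ 174 mg

174 mg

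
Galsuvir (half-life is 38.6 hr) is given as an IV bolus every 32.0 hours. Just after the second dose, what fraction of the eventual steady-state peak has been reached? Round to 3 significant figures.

0.683

k = ln 2 / 38.6 = 0.01796 hr⁻¹
f_n = 1 − e^(−nkτ) = 1 − e^(−2 × 0.01796 × 32.0) = 1 − e^(−1.149) = 1 − 0.3169 ≈ 0.683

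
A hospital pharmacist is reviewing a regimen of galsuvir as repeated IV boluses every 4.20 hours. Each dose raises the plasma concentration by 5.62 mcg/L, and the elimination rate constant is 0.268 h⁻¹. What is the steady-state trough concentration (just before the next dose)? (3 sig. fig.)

Fraction remaining after one interval: e^(−kτ) = e^(−0.2680 × 4.20) = 0.3245
R = 1 / (1 − 0.3245) = 1.480
Css,max = 5.62 × 1.480 = 8.319 mcg/L
Css,min = Css,max × e^(−kτ) = 8.319 × 0.3245 ≈ 2.70 mcg/L

2.70 mcg/L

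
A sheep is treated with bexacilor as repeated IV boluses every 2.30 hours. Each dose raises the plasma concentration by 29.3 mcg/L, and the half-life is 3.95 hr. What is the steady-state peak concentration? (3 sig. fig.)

88.2 mcg/L

k = ln 2 / 3.95 = 0.1755 hr⁻¹
Fraction remaining after one interval: e^(−kτ) = e^(−0.1755 × 2.30) = 0.6679
R = 1 / (1 − 0.6679) = 3.011
Css,max = 29.3 × 3.011 ≈ 88.2 mcg/L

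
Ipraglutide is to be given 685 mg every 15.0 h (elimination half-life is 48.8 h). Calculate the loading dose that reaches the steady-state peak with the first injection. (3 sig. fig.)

k = ln 2 / 48.8 = 0.01420 h⁻¹
Accumulation ratio R = 1 / (1 − e^(−kτ)) = 1 / (1 − e^(−0.01420×15.0)) = 1 / (1 − 0.8081) = 5.211
Loading dose = maintenance dose × R = 685 × 5.211 ≈ 3570 mg

3570 mg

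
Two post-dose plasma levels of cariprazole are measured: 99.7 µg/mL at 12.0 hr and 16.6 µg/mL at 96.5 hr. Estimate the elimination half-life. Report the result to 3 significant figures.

32.7 hours

k = ln(C₁/C₂) / (t₂ − t₁) = ln(99.7/16.6) / (96.5 − 12.0)
  = 1.793 / 84.50 = 0.02122 hr⁻¹
t½ = ln 2 / k = ln 2 / 0.02122 ≈ 32.7 hours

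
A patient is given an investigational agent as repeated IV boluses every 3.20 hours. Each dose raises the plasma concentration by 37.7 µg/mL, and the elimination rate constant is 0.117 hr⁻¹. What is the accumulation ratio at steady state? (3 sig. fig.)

3.20

Fraction remaining after one interval: e^(−kτ) = e^(−0.1170 × 3.20) = 0.6877
R = 1 / (1 − 0.6877) = 1 / 0.3123 ≈ 3.20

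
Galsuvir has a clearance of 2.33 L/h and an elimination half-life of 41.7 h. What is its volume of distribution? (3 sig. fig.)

140 L

k = ln 2 / t½ = ln 2 / 41.7 = 0.01662 h⁻¹
V = CL / k = 2.33 / 0.01662 ≈ 140 L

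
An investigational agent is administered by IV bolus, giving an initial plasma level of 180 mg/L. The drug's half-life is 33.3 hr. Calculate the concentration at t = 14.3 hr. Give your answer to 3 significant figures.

134 mg/L

k = ln 2 / 33.3 = 0.02082 hr⁻¹
C(t) = C₀ e^(−kt) = 180 × e^(−0.02082 × 14.3) = 180 × e^(−0.2977) = 180 × 0.7426 ≈ 134 mg/L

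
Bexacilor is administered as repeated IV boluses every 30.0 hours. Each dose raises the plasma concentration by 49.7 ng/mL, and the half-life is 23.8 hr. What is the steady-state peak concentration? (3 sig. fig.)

85.3 ng/mL

k = ln 2 / 23.8 = 0.02912 hr⁻¹
Fraction remaining after one interval: e^(−kτ) = e^(−0.02912 × 30.0) = 0.4174
R = 1 / (1 − 0.4174) = 1.716
Css,max = 49.7 × 1.716 ≈ 85.3 ng/mL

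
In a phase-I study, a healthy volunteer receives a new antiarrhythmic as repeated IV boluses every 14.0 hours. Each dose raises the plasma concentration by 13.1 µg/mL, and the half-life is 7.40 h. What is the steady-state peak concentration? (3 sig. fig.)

17.9 µg/mL

k = ln 2 / 7.40 = 0.09367 h⁻¹
Fraction remaining after one interval: e^(−kτ) = e^(−0.09367 × 14.0) = 0.2695
R = 1 / (1 − 0.2695) = 1.369
Css,max = 13.1 × 1.369 ≈ 17.9 µg/mL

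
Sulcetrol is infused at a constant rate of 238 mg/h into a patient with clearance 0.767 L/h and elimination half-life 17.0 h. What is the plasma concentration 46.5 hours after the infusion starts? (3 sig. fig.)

Css = rate / CL = 238 / 0.767 = 310.3 mg/L
k = ln 2 / 17.0 = 0.04077 h⁻¹
C(t) = Css (1 − e^(−kt)) = 310.3 × (1 − e^(−1.896)) = 310.3 × 0.8498 ≈ 264 mg/L

264 mg/L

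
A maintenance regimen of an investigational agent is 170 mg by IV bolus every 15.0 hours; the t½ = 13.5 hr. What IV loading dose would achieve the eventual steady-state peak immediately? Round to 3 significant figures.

k = ln 2 / 13.5 = 0.05134 hr⁻¹
Accumulation ratio R = 1 / (1 − e^(−kτ)) = 1 / (1 − e^(−0.05134×15.0)) = 1 / (1 − 0.4629) = 1.862
Loading dose = maintenance dose × R = 170 × 1.862 ≈ 317 mg

317 mg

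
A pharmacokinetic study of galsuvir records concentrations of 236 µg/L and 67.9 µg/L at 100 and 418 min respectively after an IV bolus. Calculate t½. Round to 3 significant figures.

k = ln(C₁/C₂) / (t₂ − t₁) = ln(236/67.9) / (418 − 100)
  = 1.246 / 318.0 = 0.003918 min⁻¹
t½ = ln 2 / k = ln 2 / 0.003918 ≈ 177 minutes

177 minutes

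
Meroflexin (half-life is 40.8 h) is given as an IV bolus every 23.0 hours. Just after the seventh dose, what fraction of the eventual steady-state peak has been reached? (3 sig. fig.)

0.935

k = ln 2 / 40.8 = 0.01699 h⁻¹
f_n = 1 − e^(−nkτ) = 1 − e^(−7 × 0.01699 × 23.0) = 1 − e^(−2.735) = 1 − 0.06488 ≈ 0.935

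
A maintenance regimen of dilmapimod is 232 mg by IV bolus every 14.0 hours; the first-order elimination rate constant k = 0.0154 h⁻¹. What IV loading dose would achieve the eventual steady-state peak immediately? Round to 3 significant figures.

1200 mg

Accumulation ratio R = 1 / (1 − e^(−kτ)) = 1 / (1 − e^(−0.01540×14.0)) = 1 / (1 − 0.8061) = 5.156
Loading dose = maintenance dose × R = 232 × 5.156 ≈ 1200 mg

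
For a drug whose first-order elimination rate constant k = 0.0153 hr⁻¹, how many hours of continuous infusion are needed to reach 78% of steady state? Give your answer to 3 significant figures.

f = 1 − e^(−kt)  ⇒  t = −ln(1 − f) / k
t = −ln(1 − 0.78) / 0.01530 = 1.514 / 0.01530 ≈ 99.0 hours

99.0 hours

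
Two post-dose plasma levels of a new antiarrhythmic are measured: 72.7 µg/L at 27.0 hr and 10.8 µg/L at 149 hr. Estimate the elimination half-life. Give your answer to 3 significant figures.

44.3 hours

k = ln(C₁/C₂) / (t₂ − t₁) = ln(72.7/10.8) / (149 − 27.0)
  = 1.907 / 122.0 = 0.01563 hr⁻¹
t½ = ln 2 / k = ln 2 / 0.01563 ≈ 44.3 hours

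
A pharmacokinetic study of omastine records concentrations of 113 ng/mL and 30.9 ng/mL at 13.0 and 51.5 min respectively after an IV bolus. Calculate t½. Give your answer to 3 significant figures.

k = ln(C₁/C₂) / (t₂ − t₁) = ln(113/30.9) / (51.5 − 13.0)
  = 1.297 / 38.50 = 0.03368 min⁻¹
t½ = ln 2 / k = ln 2 / 0.03368 ≈ 20.6 minutes

20.6 minutes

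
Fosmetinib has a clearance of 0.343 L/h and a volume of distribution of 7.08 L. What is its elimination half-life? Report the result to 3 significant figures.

14.3 hours

k = CL / V = 0.343 / 7.08 = 0.04845 h⁻¹
t½ = ln 2 / k = ln 2 / 0.04845 ≈ 14.3 hours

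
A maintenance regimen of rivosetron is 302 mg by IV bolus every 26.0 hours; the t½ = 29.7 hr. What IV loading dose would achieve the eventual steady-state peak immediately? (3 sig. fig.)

k = ln 2 / 29.7 = 0.02334 hr⁻¹
Accumulation ratio R = 1 / (1 − e^(−kτ)) = 1 / (1 − e^(−0.02334×26.0)) = 1 / (1 − 0.5451) = 2.198
Loading dose = maintenance dose × R = 302 × 2.198 ≈ 664 mg

664 mg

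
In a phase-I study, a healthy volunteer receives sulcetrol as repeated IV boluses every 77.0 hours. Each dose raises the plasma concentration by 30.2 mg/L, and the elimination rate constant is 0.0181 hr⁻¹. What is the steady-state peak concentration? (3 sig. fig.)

Fraction remaining after one interval: e^(−kτ) = e^(−0.01810 × 77.0) = 0.2482
R = 1 / (1 − 0.2482) = 1.330
Css,max = 30.2 × 1.330 ≈ 40.2 mg/L

40.2 mg/L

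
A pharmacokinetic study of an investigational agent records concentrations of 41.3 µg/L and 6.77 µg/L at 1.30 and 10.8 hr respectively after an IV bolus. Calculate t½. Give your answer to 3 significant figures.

3.64 hours

k = ln(C₁/C₂) / (t₂ − t₁) = ln(41.3/6.77) / (10.8 − 1.30)
  = 1.808 / 9.500 = 0.1904 hr⁻¹
t½ = ln 2 / k = ln 2 / 0.1904 ≈ 3.64 hours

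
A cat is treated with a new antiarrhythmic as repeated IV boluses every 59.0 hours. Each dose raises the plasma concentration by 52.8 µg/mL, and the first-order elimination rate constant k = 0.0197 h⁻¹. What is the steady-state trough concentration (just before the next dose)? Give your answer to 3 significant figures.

Fraction remaining after one interval: e^(−kτ) = e^(−0.01970 × 59.0) = 0.3128
R = 1 / (1 − 0.3128) = 1.455
Css,max = 52.8 × 1.455 = 76.83 µg/mL
Css,min = Css,max × e^(−kτ) = 76.83 × 0.3128 ≈ 24.0 µg/mL

24.0 µg/mL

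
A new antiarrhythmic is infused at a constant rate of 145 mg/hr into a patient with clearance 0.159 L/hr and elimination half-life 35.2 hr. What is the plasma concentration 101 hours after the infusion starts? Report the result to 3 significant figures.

Css = rate / CL = 145 / 0.159 = 911.9 µg/mL
k = ln 2 / 35.2 = 0.01969 hr⁻¹
C(t) = Css (1 − e^(−kt)) = 911.9 × (1 − e^(−1.989)) = 911.9 × 0.8631 ≈ 787 µg/mL

787 µg/mL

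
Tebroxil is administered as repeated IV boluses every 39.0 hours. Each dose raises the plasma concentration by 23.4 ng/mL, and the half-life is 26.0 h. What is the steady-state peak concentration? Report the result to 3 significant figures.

36.2 ng/mL

k = ln 2 / 26.0 = 0.02666 h⁻¹
Fraction remaining after one interval: e^(−kτ) = e^(−0.02666 × 39.0) = 0.3536
R = 1 / (1 − 0.3536) = 1.547
Css,max = 23.4 × 1.547 ≈ 36.2 ng/mL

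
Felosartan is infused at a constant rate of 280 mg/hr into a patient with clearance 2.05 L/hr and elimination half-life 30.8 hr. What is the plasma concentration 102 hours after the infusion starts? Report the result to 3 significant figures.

123 mg/L

Css = rate / CL = 280 / 2.05 = 136.6 mg/L
k = ln 2 / 30.8 = 0.02250 hr⁻¹
C(t) = Css (1 − e^(−kt)) = 136.6 × (1 − e^(−2.295)) = 136.6 × 0.8993 ≈ 123 mg/L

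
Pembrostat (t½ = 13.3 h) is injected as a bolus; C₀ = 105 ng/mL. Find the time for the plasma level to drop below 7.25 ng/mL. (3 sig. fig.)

51.3 hours

k = ln 2 / 13.3 = 0.05212 h⁻¹
C(t) = C₀ e^(−kt)  ⇒  t = ln(C₀/C) / k
t = ln(105/7.25) / 0.05212 = 2.673 / 0.05212 ≈ 51.3 hours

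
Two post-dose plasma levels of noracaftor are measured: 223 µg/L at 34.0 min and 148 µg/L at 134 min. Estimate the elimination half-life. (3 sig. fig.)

169 minutes

k = ln(C₁/C₂) / (t₂ − t₁) = ln(223/148) / (134 − 34.0)
  = 0.4100 / 100.0 = 0.004100 min⁻¹
t½ = ln 2 / k = ln 2 / 0.004100 ≈ 169 minutes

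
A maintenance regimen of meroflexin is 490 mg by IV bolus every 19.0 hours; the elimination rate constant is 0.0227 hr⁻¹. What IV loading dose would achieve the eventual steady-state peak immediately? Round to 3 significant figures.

1400 mg

Accumulation ratio R = 1 / (1 − e^(−kτ)) = 1 / (1 − e^(−0.02270×19.0)) = 1 / (1 − 0.6497) = 2.854
Loading dose = maintenance dose × R = 490 × 2.854 ≈ 1400 mg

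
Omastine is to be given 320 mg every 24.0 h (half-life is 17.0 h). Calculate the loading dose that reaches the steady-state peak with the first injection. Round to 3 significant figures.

513 mg

k = ln 2 / 17.0 = 0.04077 h⁻¹
Accumulation ratio R = 1 / (1 − e^(−kτ)) = 1 / (1 − e^(−0.04077×24.0)) = 1 / (1 − 0.3759) = 1.602
Loading dose = maintenance dose × R = 320 × 1.602 ≈ 513 mg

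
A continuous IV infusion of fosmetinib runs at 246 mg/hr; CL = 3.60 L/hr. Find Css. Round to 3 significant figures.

Css = infusion rate / CL = 246 / 3.60 ≈ 68.3 µg/mL

68.3 µg/mL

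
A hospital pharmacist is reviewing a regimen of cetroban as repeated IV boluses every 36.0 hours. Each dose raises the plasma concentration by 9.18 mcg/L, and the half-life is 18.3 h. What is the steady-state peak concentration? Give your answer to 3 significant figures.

k = ln 2 / 18.3 = 0.03788 h⁻¹
Fraction remaining after one interval: e^(−kτ) = e^(−0.03788 × 36.0) = 0.2557
R = 1 / (1 − 0.2557) = 1.344
Css,max = 9.18 × 1.344 ≈ 12.3 mcg/L

12.3 mcg/L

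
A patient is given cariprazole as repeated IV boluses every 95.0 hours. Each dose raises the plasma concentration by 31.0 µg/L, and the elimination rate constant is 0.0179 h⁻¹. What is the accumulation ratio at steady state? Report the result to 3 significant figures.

1.22

Fraction remaining after one interval: e^(−kτ) = e^(−0.01790 × 95.0) = 0.1826
R = 1 / (1 − 0.1826) = 1 / 0.8174 ≈ 1.22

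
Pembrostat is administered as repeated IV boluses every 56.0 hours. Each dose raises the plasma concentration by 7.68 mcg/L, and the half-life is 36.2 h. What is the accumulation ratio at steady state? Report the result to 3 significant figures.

k = ln 2 / 36.2 = 0.01915 h⁻¹
Fraction remaining after one interval: e^(−kτ) = e^(−0.01915 × 56.0) = 0.3422
R = 1 / (1 − 0.3422) = 1 / 0.6578 ≈ 1.52

1.52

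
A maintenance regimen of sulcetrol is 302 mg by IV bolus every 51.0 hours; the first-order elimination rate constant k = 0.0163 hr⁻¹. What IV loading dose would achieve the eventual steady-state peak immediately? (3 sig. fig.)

535 mg

Accumulation ratio R = 1 / (1 − e^(−kτ)) = 1 / (1 − e^(−0.01630×51.0)) = 1 / (1 − 0.4355) = 1.771
Loading dose = maintenance dose × R = 302 × 1.771 ≈ 535 mg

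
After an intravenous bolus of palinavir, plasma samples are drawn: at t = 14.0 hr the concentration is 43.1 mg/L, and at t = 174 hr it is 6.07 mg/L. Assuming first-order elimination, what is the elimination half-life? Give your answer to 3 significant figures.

k = ln(C₁/C₂) / (t₂ − t₁) = ln(43.1/6.07) / (174 − 14.0)
  = 1.960 / 160.0 = 0.01225 hr⁻¹
t½ = ln 2 / k = ln 2 / 0.01225 ≈ 56.6 hours

56.6 hours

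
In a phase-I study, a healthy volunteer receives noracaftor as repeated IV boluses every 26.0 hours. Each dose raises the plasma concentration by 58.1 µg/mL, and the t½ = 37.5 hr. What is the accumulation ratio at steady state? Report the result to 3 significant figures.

k = ln 2 / 37.5 = 0.01848 hr⁻¹
Fraction remaining after one interval: e^(−kτ) = e^(−0.01848 × 26.0) = 0.6184
R = 1 / (1 − 0.6184) = 1 / 0.3816 ≈ 2.62

2.62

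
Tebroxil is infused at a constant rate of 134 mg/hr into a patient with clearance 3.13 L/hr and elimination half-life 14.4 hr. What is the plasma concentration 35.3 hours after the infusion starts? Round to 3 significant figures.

35.0 mg/L

Css = rate / CL = 134 / 3.13 = 42.81 mg/L
k = ln 2 / 14.4 = 0.04814 hr⁻¹
C(t) = Css (1 − e^(−kt)) = 42.81 × (1 − e^(−1.699)) = 42.81 × 0.8172 ≈ 35.0 mg/L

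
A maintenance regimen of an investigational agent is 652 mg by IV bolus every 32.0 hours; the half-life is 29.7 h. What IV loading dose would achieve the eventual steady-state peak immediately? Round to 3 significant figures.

k = ln 2 / 29.7 = 0.02334 h⁻¹
Accumulation ratio R = 1 / (1 − e^(−kτ)) = 1 / (1 − e^(−0.02334×32.0)) = 1 / (1 − 0.4739) = 1.901
Loading dose = maintenance dose × R = 652 × 1.901 ≈ 1240 mg

1240 mg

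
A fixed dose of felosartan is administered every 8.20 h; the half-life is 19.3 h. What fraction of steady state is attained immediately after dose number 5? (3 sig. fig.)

0.771

k = ln 2 / 19.3 = 0.03591 h⁻¹
f_n = 1 − e^(−nkτ) = 1 − e^(−5 × 0.03591 × 8.20) = 1 − e^(−1.472) = 1 − 0.2294 ≈ 0.771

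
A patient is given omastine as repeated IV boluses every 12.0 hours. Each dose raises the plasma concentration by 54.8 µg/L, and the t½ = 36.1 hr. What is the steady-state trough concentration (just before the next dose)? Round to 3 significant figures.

211 µg/L

k = ln 2 / 36.1 = 0.01920 hr⁻¹
Fraction remaining after one interval: e^(−kτ) = e^(−0.01920 × 12.0) = 0.7942
R = 1 / (1 − 0.7942) = 4.859
Css,max = 54.8 × 4.859 = 266.3 µg/L
Css,min = Css,max × e^(−kτ) = 266.3 × 0.7942 ≈ 211 µg/L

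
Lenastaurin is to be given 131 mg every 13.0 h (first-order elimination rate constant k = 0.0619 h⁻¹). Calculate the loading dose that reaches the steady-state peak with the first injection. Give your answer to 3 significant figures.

Accumulation ratio R = 1 / (1 − e^(−kτ)) = 1 / (1 − e^(−0.06190×13.0)) = 1 / (1 − 0.4472) = 1.809
Loading dose = maintenance dose × R = 131 × 1.809 ≈ 237 mg

237 mg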